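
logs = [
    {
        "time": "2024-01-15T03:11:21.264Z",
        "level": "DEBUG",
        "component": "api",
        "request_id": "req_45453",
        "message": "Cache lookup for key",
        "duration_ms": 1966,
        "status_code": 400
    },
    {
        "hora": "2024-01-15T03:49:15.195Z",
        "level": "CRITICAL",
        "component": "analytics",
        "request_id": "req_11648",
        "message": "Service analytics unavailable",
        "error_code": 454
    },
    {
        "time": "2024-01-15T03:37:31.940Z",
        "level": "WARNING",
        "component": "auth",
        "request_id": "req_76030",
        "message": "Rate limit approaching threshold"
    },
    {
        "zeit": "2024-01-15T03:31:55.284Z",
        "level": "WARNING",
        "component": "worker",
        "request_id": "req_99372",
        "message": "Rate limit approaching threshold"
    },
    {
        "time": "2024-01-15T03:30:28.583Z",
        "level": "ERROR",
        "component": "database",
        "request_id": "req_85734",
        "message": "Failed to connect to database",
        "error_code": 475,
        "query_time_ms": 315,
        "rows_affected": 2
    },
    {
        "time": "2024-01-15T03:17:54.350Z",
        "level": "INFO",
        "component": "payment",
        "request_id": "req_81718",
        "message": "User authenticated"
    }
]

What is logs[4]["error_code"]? 475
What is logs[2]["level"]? "WARNING"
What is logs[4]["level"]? "ERROR"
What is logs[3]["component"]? "worker"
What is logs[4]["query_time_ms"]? 315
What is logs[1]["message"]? "Service analytics unavailable"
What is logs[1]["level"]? "CRITICAL"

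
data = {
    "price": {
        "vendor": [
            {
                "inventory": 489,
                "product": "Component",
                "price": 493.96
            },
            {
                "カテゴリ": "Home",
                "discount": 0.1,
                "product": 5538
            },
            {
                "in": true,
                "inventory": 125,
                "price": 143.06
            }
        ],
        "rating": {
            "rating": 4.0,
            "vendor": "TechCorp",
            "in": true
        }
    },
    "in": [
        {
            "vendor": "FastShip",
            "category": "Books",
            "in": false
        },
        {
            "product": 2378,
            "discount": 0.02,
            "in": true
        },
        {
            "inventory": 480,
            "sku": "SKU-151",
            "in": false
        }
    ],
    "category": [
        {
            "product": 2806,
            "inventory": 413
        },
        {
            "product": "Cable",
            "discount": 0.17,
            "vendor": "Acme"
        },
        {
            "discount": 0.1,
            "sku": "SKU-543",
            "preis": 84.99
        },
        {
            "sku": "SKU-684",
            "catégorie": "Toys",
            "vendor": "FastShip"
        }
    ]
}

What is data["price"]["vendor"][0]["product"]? "Component"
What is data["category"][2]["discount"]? 0.1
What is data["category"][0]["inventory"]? 413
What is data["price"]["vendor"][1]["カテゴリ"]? "Home"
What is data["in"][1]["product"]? 2378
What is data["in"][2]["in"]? False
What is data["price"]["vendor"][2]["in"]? True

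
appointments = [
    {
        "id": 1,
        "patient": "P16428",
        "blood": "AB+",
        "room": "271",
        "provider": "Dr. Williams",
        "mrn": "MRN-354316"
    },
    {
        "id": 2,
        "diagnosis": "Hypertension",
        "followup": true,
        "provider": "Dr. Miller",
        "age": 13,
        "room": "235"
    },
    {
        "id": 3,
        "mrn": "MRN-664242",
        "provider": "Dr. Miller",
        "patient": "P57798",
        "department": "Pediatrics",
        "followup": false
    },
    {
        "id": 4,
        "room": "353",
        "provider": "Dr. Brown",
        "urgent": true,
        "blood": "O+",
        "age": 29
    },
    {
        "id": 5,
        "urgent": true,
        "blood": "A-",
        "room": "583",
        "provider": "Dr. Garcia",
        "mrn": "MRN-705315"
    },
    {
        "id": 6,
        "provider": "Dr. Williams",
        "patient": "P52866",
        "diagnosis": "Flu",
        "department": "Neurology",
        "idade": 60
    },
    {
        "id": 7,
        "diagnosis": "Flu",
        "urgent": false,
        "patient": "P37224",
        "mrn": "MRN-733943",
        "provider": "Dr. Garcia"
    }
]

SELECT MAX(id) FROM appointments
7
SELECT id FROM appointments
[1, 2, 3, 4, 5, 6, 7]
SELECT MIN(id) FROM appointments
1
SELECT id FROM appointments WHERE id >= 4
[4, 5, 6, 7]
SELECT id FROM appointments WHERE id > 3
[4, 5, 6, 7]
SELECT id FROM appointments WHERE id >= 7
[7]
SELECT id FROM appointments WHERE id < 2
[1]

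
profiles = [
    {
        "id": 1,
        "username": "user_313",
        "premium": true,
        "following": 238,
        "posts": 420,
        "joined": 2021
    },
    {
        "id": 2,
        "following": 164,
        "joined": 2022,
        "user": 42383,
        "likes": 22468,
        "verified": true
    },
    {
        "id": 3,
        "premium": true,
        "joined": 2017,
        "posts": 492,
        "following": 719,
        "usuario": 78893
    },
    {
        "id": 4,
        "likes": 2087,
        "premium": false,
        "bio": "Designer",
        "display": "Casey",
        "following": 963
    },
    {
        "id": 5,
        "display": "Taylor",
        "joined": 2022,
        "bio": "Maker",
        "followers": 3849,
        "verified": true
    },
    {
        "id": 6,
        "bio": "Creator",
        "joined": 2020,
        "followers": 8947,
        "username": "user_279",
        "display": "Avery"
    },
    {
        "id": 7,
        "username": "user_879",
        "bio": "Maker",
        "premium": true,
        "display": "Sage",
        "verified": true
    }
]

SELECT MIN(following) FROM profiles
164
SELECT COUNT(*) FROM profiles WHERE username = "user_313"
1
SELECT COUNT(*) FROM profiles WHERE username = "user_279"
1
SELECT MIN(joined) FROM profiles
2017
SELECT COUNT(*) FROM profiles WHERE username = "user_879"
1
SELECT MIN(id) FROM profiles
1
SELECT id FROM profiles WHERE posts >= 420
[1, 3]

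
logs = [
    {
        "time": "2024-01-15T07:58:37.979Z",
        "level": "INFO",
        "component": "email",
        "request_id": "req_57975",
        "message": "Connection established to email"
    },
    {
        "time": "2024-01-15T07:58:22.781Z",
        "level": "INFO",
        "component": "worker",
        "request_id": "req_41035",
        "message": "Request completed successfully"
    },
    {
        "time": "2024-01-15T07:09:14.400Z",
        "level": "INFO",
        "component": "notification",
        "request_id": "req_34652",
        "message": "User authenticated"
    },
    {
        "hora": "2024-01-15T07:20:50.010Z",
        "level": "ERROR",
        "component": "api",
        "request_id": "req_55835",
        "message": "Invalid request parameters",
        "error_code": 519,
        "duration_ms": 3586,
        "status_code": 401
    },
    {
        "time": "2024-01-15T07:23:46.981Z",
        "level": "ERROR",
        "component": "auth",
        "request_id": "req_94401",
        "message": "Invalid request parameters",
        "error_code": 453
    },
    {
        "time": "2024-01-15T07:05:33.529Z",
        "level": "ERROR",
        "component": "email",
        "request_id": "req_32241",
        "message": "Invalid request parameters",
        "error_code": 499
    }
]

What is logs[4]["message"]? "Invalid request parameters"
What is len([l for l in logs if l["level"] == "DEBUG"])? 0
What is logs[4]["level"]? "ERROR"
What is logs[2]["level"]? "INFO"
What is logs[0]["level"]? "INFO"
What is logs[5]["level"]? "ERROR"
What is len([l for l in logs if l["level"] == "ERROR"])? 3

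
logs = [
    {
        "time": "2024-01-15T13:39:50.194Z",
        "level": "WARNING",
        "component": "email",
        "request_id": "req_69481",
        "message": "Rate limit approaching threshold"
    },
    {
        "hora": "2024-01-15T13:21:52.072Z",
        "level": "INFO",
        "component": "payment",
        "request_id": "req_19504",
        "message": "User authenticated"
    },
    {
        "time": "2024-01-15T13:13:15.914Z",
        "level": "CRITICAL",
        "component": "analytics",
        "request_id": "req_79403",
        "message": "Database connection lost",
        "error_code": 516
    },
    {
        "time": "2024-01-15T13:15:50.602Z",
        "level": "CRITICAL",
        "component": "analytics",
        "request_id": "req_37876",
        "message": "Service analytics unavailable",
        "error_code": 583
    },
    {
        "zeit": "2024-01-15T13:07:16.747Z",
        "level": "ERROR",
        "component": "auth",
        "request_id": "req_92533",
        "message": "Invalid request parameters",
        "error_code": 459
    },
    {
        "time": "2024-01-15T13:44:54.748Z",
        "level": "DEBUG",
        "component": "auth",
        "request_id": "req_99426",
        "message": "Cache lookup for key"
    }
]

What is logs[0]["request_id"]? "req_69481"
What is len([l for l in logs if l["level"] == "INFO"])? 1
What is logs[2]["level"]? "CRITICAL"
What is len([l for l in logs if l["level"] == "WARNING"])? 1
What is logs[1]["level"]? "INFO"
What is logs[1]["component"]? "payment"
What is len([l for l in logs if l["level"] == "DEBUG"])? 1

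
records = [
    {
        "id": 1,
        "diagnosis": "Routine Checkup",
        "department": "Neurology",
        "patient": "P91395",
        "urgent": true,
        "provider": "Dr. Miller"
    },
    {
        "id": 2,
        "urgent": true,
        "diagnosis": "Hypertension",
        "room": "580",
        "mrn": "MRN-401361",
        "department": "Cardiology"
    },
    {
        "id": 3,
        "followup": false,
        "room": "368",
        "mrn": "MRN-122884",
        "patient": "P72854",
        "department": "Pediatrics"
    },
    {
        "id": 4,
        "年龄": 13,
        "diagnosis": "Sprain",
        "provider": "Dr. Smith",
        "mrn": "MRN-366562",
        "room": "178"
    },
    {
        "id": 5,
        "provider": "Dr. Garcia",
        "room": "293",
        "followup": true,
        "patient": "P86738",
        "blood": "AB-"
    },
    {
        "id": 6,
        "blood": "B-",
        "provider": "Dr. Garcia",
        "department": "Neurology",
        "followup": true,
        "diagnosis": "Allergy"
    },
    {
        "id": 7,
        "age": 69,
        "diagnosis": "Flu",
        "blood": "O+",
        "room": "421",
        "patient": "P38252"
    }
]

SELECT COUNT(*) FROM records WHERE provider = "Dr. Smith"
1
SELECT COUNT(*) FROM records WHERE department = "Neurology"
2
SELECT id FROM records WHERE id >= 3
[3, 4, 5, 6, 7]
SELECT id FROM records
[1, 2, 3, 4, 5, 6, 7]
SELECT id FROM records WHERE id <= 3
[1, 2, 3]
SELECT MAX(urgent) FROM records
True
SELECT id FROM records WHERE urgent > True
[]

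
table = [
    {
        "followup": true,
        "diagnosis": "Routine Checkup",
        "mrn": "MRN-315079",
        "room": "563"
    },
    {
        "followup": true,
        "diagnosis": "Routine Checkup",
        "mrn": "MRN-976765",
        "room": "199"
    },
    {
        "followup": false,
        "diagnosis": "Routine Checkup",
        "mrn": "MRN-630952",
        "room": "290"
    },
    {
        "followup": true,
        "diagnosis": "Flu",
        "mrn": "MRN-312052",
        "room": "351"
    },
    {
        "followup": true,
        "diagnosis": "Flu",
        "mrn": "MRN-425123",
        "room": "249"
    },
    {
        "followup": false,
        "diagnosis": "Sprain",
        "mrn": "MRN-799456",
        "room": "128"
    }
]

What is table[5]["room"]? "128"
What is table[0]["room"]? "563"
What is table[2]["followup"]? False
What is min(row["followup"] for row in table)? False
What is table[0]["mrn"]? "MRN-315079"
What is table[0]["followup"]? True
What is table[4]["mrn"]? "MRN-425123"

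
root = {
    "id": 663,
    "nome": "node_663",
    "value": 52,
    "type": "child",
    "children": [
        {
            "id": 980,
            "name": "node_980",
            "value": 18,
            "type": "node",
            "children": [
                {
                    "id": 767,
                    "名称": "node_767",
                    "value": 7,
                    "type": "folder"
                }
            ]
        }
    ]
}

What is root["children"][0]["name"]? "node_980"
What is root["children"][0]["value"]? 18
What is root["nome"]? "node_663"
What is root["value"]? 52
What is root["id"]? 663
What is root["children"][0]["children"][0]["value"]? 7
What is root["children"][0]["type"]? "node"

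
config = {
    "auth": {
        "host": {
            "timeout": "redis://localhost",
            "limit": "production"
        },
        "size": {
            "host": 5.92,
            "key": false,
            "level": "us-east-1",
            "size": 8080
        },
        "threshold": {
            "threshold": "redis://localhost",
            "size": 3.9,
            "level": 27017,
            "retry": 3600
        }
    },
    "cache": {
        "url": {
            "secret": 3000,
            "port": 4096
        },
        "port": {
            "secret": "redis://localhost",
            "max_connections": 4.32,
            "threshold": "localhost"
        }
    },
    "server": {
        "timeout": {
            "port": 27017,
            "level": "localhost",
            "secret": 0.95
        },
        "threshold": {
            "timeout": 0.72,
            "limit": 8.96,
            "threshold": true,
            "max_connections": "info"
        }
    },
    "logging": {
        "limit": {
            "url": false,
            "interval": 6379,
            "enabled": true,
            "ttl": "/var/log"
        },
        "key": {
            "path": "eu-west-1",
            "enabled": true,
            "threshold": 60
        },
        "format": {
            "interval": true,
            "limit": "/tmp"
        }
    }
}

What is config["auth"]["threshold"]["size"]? 3.9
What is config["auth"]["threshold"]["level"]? 27017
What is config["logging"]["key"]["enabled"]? True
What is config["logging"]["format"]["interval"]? True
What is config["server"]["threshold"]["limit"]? 8.96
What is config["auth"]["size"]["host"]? 5.92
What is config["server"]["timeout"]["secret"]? 0.95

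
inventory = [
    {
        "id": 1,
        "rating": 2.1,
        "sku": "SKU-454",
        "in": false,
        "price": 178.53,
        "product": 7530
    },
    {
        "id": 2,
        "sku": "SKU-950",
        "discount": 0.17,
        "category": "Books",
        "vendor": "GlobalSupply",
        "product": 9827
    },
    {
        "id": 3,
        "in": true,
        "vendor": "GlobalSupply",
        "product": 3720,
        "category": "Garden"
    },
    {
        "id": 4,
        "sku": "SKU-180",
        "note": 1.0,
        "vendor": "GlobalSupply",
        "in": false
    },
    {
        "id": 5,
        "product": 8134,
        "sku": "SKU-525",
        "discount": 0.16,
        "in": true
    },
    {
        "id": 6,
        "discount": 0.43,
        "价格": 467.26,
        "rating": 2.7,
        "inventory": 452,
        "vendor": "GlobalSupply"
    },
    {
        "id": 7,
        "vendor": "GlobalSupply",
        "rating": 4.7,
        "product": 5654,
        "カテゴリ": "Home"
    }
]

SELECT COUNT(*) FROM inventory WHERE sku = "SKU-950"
1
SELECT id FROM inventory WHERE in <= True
[1, 3, 4, 5]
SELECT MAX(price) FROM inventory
178.53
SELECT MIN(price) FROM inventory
178.53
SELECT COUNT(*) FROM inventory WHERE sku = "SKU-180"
1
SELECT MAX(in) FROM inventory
True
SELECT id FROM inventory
[1, 2, 3, 4, 5, 6, 7]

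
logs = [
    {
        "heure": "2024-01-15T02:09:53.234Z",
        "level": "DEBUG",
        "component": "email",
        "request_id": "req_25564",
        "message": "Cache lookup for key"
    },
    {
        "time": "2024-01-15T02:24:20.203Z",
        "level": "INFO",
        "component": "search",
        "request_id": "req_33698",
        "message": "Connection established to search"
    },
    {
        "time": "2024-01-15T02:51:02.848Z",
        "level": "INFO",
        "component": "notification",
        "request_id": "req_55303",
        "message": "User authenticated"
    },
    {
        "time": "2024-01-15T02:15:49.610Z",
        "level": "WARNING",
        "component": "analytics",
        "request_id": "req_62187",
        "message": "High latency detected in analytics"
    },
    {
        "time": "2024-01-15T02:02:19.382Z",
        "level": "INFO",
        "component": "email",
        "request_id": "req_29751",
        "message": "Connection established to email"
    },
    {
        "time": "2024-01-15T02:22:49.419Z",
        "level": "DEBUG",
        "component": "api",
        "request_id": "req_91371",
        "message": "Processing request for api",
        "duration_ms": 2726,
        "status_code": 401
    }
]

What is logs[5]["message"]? "Processing request for api"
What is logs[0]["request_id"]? "req_25564"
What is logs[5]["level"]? "DEBUG"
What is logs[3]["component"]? "analytics"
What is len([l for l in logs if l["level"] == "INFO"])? 3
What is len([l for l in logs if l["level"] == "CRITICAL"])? 0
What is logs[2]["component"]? "notification"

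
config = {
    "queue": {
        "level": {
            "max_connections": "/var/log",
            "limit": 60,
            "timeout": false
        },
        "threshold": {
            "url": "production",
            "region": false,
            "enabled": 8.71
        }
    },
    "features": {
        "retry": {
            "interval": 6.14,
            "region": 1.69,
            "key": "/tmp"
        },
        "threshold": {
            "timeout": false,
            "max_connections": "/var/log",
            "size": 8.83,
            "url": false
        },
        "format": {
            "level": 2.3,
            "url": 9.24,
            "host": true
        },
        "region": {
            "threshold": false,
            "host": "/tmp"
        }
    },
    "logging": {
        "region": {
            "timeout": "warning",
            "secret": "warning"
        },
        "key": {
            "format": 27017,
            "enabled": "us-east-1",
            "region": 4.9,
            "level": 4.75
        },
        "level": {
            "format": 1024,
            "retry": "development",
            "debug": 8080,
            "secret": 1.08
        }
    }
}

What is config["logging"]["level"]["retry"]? "development"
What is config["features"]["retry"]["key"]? "/tmp"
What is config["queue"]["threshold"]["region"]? False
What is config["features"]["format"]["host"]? True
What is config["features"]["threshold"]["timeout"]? False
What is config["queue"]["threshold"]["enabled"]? 8.71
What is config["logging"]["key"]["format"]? 27017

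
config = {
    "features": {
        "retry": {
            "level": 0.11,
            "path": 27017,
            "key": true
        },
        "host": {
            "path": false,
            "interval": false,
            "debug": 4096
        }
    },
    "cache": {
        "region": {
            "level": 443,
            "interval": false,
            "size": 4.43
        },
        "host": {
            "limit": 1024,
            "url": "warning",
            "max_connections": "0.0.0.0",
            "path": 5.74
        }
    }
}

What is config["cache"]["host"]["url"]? "warning"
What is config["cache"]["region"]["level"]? 443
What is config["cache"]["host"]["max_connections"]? "0.0.0.0"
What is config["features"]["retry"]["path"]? 27017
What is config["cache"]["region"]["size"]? 4.43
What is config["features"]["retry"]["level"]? 0.11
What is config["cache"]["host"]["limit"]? 1024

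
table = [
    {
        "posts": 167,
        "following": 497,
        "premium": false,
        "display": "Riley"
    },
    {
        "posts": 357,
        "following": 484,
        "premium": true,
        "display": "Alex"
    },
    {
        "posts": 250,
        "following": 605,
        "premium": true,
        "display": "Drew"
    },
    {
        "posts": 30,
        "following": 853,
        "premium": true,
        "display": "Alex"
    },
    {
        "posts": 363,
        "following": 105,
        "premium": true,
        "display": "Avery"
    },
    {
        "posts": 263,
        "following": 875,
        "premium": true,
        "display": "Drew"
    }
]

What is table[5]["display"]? "Drew"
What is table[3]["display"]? "Alex"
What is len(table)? 6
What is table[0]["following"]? 497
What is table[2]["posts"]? 250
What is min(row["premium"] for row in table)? False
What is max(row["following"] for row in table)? 875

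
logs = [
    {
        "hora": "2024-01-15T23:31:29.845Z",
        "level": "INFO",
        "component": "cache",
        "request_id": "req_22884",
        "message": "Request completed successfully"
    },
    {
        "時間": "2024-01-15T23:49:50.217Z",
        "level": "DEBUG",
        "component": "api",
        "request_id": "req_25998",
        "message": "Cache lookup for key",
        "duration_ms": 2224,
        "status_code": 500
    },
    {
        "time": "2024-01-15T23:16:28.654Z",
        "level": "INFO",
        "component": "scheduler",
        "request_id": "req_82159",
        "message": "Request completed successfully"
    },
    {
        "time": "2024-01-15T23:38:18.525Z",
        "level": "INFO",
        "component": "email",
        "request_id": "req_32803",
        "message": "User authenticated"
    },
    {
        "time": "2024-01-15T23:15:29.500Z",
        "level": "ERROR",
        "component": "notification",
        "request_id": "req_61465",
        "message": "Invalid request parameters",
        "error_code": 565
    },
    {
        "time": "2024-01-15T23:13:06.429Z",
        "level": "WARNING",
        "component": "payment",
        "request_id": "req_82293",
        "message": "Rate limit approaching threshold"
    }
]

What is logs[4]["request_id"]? "req_61465"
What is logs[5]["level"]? "WARNING"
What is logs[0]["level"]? "INFO"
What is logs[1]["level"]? "DEBUG"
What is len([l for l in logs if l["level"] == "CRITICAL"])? 0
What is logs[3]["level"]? "INFO"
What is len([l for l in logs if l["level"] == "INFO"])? 3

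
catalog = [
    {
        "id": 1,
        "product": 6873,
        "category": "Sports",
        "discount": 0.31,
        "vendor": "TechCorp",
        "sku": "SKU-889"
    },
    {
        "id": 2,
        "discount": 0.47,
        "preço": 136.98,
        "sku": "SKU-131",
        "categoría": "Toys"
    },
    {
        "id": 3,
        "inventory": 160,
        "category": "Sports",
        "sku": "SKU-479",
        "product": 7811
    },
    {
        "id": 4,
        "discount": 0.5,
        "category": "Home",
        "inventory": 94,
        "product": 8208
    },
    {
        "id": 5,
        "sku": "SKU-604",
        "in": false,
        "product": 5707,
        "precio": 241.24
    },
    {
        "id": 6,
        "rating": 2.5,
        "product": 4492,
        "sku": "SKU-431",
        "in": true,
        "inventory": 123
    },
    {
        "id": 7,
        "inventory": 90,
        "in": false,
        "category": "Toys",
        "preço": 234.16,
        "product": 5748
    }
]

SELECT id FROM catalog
[1, 2, 3, 4, 5, 6, 7]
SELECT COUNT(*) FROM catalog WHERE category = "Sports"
2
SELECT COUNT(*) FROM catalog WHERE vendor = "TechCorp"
1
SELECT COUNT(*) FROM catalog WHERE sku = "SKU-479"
1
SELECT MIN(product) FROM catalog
4492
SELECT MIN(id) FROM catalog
1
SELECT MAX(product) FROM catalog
8208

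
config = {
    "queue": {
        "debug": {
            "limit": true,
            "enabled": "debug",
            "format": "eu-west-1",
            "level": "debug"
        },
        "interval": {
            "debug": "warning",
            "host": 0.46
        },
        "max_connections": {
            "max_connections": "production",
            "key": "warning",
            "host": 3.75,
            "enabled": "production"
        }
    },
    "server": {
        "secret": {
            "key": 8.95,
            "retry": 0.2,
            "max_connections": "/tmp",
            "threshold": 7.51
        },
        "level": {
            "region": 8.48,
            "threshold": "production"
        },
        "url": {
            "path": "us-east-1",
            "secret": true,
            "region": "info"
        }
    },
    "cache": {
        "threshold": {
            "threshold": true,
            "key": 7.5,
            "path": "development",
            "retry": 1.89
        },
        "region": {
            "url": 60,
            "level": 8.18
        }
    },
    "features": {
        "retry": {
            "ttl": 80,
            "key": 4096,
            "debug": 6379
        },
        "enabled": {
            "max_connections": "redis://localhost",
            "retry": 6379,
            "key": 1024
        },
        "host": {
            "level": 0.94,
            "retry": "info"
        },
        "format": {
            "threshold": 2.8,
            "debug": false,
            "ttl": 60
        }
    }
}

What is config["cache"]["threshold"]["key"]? 7.5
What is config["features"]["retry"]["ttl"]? 80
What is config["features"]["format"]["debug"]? False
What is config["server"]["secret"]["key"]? 8.95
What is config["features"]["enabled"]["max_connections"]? "redis://localhost"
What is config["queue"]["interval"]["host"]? 0.46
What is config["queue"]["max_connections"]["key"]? "warning"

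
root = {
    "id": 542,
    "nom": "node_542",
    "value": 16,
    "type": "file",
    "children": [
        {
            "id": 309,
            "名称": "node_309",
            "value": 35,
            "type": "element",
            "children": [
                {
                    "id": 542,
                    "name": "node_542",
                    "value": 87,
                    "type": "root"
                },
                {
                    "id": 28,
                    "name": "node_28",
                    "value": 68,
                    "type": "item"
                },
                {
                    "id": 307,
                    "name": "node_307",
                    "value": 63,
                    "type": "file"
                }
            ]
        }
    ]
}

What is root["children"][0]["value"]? 35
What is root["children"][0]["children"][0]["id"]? 542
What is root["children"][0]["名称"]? "node_309"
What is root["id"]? 542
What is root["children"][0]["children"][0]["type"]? "root"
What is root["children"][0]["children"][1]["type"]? "item"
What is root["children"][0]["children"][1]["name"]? "node_28"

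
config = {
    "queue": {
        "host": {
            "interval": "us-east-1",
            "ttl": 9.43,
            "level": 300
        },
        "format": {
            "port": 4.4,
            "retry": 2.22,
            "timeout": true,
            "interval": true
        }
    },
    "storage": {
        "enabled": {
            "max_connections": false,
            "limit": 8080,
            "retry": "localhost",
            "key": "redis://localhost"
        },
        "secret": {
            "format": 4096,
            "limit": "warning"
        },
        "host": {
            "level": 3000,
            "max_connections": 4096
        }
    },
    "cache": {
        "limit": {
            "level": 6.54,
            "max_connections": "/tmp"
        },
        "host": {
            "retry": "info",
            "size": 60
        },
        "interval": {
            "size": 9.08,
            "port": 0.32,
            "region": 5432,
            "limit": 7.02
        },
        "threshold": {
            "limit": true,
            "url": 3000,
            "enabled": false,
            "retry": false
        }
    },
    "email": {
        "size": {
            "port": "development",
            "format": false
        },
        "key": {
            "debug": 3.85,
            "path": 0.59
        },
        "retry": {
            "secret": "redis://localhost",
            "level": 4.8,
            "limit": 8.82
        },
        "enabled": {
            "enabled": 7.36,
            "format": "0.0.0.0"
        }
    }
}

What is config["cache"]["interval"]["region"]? 5432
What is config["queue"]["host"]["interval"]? "us-east-1"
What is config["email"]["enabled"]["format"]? "0.0.0.0"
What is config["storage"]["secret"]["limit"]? "warning"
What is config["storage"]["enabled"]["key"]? "redis://localhost"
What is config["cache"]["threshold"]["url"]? 3000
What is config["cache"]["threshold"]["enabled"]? False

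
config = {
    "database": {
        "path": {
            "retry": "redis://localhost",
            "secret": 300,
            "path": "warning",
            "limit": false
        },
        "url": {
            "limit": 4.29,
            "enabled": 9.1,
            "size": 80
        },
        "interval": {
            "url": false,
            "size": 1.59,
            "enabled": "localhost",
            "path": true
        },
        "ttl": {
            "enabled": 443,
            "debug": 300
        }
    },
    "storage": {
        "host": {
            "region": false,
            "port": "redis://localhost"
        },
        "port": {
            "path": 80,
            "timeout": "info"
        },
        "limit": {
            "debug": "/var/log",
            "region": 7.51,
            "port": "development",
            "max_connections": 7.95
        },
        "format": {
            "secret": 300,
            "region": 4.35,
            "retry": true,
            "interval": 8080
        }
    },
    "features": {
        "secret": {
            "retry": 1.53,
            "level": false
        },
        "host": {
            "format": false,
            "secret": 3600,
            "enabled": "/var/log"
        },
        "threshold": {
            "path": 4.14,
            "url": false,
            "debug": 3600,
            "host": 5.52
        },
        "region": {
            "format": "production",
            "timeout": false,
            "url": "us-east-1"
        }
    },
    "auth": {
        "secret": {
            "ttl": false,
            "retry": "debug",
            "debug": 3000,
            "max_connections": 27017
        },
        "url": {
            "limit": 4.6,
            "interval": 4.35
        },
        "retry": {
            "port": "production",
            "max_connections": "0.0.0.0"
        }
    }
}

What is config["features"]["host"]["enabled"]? "/var/log"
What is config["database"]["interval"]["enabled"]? "localhost"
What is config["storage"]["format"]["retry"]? True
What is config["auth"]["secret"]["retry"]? "debug"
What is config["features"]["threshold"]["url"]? False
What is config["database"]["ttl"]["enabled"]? 443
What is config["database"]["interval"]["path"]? True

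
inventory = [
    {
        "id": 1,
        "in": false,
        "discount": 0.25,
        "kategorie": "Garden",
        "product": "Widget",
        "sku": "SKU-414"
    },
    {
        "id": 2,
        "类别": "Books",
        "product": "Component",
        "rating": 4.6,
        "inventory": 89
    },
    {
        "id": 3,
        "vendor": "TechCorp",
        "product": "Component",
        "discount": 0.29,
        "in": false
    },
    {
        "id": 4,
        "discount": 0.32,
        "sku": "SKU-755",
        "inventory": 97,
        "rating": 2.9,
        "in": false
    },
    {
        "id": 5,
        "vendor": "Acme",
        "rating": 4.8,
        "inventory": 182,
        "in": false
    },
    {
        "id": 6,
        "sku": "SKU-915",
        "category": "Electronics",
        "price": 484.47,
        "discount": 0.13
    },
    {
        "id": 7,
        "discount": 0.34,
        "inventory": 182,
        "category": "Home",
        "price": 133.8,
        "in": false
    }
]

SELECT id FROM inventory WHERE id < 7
[1, 2, 3, 4, 5, 6]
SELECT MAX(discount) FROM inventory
0.34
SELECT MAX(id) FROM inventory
7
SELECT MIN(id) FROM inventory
1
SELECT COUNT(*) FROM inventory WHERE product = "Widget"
1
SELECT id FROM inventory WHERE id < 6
[1, 2, 3, 4, 5]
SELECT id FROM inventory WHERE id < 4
[1, 2, 3]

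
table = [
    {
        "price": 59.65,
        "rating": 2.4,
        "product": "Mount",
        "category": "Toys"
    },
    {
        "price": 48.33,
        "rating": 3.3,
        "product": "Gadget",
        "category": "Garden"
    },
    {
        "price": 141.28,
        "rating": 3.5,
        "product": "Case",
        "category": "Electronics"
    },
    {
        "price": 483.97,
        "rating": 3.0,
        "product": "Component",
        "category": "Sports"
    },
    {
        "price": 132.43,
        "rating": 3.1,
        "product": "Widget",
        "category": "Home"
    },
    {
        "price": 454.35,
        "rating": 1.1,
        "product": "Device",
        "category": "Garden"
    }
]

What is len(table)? 6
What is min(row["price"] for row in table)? 48.33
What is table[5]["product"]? "Device"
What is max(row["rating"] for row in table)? 3.5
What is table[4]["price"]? 132.43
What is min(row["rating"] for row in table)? 1.1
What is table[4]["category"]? "Home"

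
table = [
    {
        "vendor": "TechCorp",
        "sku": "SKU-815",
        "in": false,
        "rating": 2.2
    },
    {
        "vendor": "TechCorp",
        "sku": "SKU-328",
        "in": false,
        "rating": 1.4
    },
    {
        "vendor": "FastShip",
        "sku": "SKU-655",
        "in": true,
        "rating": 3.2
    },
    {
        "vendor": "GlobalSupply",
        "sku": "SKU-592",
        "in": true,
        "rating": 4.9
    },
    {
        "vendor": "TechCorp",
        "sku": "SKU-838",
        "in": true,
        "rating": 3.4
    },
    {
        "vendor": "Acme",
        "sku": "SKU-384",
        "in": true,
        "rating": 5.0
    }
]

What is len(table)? 6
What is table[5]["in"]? True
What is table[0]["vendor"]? "TechCorp"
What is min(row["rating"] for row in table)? 1.4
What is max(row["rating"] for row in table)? 5.0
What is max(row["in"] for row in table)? True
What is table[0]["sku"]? "SKU-815"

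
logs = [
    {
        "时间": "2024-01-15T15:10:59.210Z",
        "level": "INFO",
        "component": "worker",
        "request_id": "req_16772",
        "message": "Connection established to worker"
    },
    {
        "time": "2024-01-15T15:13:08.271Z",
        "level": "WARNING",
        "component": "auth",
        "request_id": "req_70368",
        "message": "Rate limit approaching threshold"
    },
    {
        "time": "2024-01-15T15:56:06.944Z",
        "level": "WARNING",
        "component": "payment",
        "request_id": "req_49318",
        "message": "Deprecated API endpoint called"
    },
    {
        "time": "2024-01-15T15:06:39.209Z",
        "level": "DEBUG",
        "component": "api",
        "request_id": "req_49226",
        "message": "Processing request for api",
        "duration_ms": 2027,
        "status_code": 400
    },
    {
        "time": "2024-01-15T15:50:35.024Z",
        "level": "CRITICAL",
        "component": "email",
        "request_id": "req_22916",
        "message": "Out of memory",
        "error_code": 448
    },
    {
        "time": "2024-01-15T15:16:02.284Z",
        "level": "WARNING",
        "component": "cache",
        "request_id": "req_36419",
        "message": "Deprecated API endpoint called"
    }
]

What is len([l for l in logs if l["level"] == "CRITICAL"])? 1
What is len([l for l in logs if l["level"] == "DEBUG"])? 1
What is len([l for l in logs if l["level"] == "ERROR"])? 0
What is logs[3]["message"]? "Processing request for api"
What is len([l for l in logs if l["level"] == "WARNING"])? 3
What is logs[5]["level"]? "WARNING"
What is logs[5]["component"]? "cache"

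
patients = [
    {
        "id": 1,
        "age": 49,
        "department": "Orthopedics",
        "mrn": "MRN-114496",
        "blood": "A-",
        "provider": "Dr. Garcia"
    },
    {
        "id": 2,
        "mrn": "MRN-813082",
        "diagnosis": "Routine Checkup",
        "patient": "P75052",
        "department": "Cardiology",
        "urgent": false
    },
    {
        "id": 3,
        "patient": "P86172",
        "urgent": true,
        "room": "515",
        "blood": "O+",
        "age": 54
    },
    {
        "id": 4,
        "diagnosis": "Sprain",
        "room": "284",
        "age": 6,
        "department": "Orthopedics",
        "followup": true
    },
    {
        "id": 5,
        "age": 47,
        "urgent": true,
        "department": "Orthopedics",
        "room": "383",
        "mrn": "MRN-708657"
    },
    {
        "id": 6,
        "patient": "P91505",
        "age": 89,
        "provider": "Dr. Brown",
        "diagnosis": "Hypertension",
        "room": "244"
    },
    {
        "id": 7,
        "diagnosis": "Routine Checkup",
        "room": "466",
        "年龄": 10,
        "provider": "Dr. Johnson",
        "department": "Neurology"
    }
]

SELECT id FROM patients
[1, 2, 3, 4, 5, 6, 7]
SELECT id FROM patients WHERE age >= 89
[6]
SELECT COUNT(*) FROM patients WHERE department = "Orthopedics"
3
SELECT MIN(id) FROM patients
1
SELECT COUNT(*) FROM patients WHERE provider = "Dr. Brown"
1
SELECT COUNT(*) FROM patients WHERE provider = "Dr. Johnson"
1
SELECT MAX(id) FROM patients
7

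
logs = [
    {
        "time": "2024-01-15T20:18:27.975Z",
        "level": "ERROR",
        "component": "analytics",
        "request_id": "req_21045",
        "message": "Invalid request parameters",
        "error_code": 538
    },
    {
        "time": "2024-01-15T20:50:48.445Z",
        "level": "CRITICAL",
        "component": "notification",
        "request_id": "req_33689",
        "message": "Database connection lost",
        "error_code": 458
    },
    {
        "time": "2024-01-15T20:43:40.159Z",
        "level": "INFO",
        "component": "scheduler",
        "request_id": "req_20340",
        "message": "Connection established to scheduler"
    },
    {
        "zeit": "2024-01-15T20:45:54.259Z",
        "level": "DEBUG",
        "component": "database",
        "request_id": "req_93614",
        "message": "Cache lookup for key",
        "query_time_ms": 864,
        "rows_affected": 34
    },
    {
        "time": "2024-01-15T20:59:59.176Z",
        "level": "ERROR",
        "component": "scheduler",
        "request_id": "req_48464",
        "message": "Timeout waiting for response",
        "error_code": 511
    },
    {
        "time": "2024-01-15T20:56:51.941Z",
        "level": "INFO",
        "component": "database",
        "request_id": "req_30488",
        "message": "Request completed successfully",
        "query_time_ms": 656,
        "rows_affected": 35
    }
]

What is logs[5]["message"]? "Request completed successfully"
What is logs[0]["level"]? "ERROR"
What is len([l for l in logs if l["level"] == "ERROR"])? 2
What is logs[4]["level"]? "ERROR"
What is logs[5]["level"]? "INFO"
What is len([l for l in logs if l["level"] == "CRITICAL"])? 1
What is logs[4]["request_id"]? "req_48464"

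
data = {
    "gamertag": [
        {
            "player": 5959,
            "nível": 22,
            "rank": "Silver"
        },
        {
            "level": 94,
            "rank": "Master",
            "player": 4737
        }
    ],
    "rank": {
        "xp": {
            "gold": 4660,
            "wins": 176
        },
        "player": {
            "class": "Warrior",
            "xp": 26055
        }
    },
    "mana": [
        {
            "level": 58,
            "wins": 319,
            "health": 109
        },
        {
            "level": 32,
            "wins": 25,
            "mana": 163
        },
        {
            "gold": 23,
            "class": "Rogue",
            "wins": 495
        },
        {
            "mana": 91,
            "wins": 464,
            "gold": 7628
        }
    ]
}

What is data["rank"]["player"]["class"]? "Warrior"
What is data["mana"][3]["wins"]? 464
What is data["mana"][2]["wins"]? 495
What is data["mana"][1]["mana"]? 163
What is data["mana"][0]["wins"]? 319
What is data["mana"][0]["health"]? 109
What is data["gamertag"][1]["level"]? 94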